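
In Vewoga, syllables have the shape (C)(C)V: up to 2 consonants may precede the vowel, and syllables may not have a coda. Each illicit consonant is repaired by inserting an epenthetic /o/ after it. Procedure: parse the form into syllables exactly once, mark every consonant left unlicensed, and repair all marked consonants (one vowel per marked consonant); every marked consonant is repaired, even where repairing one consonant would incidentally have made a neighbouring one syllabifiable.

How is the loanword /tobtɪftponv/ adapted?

tobtɪfotponovo

Under (C)(C)V, the unsyllabifiable consonants are /f/, /n/, /v/ (no codas are permitted; onsets may contain at most 2 consonants).
Each unlicensed consonant becomes the onset of a new syllable: /f/ → /fo/, /n/ → /no/, /v/ → /vo/.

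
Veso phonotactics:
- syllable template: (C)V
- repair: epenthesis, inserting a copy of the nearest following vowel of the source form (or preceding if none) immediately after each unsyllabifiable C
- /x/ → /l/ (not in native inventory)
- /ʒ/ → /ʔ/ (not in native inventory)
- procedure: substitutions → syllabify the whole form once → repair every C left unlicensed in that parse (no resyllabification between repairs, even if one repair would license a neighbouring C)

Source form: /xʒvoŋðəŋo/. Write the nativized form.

Substitution: /x/ → /l/, /ʒ/ → /ʔ/, giving /lʔvoŋðəŋo/.
The consonants /l/, /ʔ/, /ŋ/ cannot be parsed into a legal (C)V syllable (no codas are permitted; onsets are limited to one consonant).
Epenthesis after each stranded consonant: /l/ → /lo/, /ʔ/ → /ʔo/, /ŋ/ → /ŋə/.

loʔovoŋəðəŋo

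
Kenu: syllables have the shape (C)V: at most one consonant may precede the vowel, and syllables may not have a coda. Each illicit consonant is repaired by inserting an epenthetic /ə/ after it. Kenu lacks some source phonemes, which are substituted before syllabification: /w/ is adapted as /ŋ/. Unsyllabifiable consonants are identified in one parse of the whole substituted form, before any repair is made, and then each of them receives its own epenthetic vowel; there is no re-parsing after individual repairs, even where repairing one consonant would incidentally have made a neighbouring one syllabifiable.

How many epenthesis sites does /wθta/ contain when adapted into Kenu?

After substitution the input is /ŋθta/.
The unsyllabifiable consonants are /ŋ/, /θ/; each receives one epenthetic vowel.

2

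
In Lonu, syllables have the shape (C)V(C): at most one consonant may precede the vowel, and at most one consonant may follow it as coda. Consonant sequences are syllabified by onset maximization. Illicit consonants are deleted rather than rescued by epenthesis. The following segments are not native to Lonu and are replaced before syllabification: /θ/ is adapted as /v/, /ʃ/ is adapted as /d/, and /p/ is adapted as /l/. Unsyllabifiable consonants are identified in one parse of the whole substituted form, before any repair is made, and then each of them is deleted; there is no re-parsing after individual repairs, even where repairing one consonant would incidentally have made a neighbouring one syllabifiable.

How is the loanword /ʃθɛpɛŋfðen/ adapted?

Substitution: /ʃ/ → /d/, /θ/ → /v/, /p/ → /l/, giving /dvɛlɛŋfðen/.
Under (C)V(C), the unsyllabifiable consonants are /d/, /f/ (at most one coda consonant is licensed; onsets are limited to one consonant).
Deletion applies to /d/, /f/.

vɛlɛŋðen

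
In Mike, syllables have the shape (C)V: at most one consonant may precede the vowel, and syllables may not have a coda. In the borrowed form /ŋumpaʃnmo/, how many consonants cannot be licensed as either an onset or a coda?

Under (C)V, the unsyllabifiable consonants are /m/, /ʃ/, /n/ (no codas are permitted; onsets are limited to one consonant).

3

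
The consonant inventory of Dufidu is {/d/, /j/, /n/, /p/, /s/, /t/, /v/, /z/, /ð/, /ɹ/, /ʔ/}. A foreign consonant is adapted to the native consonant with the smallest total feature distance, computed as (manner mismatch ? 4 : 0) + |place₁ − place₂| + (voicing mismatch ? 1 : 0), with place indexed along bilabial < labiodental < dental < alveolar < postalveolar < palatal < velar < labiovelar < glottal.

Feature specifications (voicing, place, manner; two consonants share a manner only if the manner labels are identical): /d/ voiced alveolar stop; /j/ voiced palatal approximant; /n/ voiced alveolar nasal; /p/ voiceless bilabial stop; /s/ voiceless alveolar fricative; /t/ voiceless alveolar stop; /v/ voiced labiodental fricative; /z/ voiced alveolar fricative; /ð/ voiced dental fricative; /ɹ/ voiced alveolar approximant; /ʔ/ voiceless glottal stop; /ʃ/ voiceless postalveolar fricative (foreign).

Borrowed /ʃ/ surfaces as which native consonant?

s

/s/ is closest: same manner (fricative), place distance 1 (postalveolar→alveolar), same voicing; total 1. Next closest is /z/ at distance 2.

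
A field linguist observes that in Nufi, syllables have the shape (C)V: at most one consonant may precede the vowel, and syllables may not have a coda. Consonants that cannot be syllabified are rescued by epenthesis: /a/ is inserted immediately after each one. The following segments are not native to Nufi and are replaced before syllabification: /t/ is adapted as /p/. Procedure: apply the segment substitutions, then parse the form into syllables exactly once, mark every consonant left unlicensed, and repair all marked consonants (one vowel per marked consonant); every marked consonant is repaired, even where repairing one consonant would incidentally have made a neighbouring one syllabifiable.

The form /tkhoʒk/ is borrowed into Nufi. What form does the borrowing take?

pakahoʒaka

Substitution: /t/ → /p/, giving /pkhoʒk/.
The consonants /p/, /k/, /ʒ/, /k/ cannot be parsed into a legal (C)V syllable (no codas are permitted; onsets are limited to one consonant).
Each unlicensed consonant becomes the onset of a new syllable: /p/ → /pa/, /k/ → /ka/, /ʒ/ → /ʒa/, /k/ → /ka/.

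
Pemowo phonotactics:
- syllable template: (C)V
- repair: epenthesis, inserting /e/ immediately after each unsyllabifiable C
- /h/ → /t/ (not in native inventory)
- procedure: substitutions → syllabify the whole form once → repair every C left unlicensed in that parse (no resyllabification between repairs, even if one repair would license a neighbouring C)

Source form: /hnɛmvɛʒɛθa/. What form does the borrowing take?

Substitution: /h/ → /t/, giving /tnɛmvɛʒɛθa/.
Under (C)V, the unsyllabifiable consonants are /t/, /m/ (no codas are permitted; onsets are limited to one consonant).
Each unlicensed consonant becomes the onset of a new syllable: /t/ → /te/, /m/ → /me/.

tenɛmevɛʒɛθa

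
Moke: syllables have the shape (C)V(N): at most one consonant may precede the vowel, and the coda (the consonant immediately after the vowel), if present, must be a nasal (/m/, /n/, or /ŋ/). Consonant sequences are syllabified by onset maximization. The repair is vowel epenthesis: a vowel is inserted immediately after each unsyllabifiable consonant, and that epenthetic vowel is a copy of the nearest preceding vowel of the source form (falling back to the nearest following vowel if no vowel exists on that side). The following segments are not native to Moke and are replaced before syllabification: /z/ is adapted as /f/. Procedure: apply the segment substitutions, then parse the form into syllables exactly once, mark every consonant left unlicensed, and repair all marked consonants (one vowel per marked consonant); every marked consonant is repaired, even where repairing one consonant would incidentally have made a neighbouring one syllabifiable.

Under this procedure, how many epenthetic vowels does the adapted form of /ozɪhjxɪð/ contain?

After substitution the input is /ofɪhjxɪð/.
The unsyllabifiable consonants are /h/, /j/, /ð/; each receives one epenthetic vowel.

3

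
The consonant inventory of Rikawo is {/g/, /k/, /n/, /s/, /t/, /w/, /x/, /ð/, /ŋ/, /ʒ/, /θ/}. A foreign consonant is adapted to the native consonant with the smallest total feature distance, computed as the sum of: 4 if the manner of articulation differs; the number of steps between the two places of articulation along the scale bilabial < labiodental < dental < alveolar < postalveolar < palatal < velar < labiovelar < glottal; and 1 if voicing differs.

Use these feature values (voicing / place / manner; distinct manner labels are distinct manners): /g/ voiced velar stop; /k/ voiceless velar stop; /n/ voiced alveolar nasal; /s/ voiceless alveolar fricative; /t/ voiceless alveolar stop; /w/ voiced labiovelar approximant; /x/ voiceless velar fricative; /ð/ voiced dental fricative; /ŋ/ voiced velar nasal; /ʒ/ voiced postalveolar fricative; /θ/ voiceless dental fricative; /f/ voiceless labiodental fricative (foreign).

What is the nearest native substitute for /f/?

/θ/ is closest: same manner (fricative), place distance 1 (labiodental→dental), same voicing; total 1. Next closest is /s/ at distance 2.

θ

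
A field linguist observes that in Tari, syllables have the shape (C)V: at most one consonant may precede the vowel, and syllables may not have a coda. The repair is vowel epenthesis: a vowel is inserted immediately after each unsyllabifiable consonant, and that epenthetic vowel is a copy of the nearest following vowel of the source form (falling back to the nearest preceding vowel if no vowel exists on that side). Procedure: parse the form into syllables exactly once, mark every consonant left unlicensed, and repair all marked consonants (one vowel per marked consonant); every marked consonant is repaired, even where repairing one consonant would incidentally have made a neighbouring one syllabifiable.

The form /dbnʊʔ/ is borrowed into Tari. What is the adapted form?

Under (C)V, the unsyllabifiable consonants are /d/, /b/, /ʔ/ (no codas are permitted; onsets are limited to one consonant).
Inserting the epenthetic vowel yields /d/ → /dʊ/, /b/ → /bʊ/, /ʔ/ → /ʔʊ/.

dʊbʊnʊʔʊ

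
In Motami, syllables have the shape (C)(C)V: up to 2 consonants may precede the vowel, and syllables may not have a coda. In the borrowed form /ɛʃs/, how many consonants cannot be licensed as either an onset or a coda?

Under (C)(C)V, the unsyllabifiable consonants are /ʃ/, /s/ (no codas are permitted; onsets may contain at most 2 consonants).

2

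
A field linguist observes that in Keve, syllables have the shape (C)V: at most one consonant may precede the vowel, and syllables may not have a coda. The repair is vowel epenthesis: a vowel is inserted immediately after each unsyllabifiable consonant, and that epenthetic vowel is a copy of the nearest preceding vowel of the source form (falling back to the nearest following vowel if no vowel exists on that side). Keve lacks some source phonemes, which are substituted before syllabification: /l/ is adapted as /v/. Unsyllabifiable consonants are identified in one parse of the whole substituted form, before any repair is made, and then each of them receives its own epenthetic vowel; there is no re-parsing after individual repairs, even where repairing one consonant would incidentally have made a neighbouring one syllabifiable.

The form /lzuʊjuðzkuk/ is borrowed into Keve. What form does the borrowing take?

vuzuʊjuðuzukuku

Substitution: /l/ → /v/, giving /vzuʊjuðzkuk/.
The consonants /v/, /ð/, /z/, /k/ cannot be parsed into a legal (C)V syllable (no codas are permitted; onsets are limited to one consonant).
Epenthesis after each stranded consonant: /v/ → /vu/, /ð/ → /ðu/, /z/ → /zu/, /k/ → /ku/.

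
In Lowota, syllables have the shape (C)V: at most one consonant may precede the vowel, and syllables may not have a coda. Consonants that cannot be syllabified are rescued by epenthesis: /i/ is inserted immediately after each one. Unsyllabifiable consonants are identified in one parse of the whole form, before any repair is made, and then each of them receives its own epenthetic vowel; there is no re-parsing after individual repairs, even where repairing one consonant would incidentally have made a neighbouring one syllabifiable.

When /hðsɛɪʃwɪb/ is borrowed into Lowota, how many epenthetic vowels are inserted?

4

The unsyllabifiable consonants are /h/, /ð/, /ʃ/, /b/; each receives one epenthetic vowel.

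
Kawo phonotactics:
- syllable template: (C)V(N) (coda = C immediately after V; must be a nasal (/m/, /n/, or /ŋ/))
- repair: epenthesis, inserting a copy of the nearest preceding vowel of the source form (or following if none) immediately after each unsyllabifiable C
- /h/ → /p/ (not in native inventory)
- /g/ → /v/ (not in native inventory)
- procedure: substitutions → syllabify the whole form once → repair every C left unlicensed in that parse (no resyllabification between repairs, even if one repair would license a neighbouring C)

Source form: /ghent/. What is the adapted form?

Substitution: /g/ → /v/, /h/ → /p/, giving /vpent/.
The consonants /v/, /t/ cannot be parsed into a legal (C)V(N) syllable (only a nasal (/m/, /n/, or /ŋ/) is licensed in coda position; onsets are limited to one consonant).
Inserting the epenthetic vowel yields /v/ → /ve/, /t/ → /te/.

vepente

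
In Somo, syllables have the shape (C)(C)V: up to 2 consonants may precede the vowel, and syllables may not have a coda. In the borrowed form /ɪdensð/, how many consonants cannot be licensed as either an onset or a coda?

3

Syllabifying with onset maximization leaves /n/, /s/, /ð/ stranded (no codas are permitted; onsets may contain at most 2 consonants).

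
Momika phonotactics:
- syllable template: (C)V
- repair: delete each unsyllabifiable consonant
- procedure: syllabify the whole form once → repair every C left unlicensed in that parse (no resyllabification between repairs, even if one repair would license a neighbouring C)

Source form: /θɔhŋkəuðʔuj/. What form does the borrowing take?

θɔkəuʔu

Under (C)V, the unsyllabifiable consonants are /h/, /ŋ/, /ð/, /j/ (no codas are permitted; onsets are limited to one consonant).
Deletion applies to /h/, /ŋ/, /ð/, /j/.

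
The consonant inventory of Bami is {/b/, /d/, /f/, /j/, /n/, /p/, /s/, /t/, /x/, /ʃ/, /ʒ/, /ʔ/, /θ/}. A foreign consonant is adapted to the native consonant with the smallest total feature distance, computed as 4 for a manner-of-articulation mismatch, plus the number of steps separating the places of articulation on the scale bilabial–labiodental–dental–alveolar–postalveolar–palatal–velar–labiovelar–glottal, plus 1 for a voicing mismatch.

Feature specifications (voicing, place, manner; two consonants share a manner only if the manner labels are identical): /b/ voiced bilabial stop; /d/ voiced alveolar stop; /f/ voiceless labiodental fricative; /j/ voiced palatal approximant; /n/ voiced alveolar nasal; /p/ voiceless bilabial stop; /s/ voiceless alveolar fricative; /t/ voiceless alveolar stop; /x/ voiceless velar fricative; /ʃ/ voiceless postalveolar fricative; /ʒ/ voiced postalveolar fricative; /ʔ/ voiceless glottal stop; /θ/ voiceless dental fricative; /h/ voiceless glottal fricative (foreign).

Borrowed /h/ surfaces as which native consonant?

x

/x/ is closest: same manner (fricative), place distance 2 (glottal→velar), same voicing; total 2. Next closest is /ʃ/ at distance 4.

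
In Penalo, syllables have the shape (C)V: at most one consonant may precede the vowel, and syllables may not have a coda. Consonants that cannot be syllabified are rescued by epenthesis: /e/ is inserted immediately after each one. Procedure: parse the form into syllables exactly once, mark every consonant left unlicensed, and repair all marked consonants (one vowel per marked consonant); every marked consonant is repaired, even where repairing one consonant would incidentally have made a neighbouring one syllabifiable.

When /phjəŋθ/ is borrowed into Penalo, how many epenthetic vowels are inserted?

The unsyllabifiable consonants are /p/, /h/, /ŋ/, /θ/; each receives one epenthetic vowel.

4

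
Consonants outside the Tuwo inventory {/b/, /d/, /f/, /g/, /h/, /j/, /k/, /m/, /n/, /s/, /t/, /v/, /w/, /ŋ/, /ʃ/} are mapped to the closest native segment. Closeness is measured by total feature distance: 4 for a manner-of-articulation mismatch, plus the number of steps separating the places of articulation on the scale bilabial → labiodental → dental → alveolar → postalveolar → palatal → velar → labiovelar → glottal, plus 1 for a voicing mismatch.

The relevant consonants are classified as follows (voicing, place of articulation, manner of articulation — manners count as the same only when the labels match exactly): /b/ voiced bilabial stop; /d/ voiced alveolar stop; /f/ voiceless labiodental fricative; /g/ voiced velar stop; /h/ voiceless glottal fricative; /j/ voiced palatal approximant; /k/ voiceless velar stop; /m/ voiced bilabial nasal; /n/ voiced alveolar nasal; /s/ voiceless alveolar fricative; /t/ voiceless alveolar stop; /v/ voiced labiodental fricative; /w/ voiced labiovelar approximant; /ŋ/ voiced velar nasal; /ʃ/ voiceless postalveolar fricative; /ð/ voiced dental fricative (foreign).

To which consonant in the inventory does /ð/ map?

v

/v/ is closest: same manner (fricative), place distance 1 (dental→labiodental), same voicing; total 1. Next closest is /f/ at distance 2.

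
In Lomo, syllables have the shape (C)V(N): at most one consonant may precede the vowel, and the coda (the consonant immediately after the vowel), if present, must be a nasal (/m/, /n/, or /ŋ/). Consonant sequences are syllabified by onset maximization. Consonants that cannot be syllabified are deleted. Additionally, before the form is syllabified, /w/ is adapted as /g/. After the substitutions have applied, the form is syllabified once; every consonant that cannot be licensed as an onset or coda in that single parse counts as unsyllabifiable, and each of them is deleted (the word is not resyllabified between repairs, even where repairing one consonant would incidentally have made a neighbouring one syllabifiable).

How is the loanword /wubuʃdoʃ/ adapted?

Substitution: /w/ → /g/, giving /gubuʃdoʃ/.
The consonants /ʃ/, /ʃ/ cannot be parsed into a legal (C)V(N) syllable (only a nasal (/m/, /n/, or /ŋ/) is licensed in coda position; onsets are limited to one consonant).
Each unlicensed consonant is deleted: /ʃ/, /ʃ/.

gubudo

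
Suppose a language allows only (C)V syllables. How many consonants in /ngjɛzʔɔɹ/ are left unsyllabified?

Under (C)V, the unsyllabifiable consonants are /n/, /g/, /z/, /ɹ/ (no codas are permitted; onsets are limited to one consonant).

4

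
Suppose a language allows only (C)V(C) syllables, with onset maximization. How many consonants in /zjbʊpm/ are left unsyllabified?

The consonants /z/, /j/, /m/ cannot be parsed into a legal (C)V(C) syllable (at most one coda consonant is licensed; onsets are limited to one consonant).

3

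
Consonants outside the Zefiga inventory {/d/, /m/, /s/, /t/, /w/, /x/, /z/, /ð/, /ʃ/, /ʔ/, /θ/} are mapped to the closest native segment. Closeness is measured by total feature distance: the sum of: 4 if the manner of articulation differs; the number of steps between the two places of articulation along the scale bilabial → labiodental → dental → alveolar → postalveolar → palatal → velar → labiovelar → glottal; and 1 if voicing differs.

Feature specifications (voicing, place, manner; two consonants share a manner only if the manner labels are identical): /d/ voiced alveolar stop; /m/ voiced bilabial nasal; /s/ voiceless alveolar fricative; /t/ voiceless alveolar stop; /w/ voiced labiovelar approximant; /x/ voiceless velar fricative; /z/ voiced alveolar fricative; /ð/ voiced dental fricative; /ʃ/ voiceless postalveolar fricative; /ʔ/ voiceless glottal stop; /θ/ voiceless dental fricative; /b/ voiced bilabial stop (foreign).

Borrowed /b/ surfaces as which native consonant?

/d/ is closest: same manner (stop), place distance 3 (bilabial→alveolar), same voicing; total 3. Next closest is /m/ at distance 4.

d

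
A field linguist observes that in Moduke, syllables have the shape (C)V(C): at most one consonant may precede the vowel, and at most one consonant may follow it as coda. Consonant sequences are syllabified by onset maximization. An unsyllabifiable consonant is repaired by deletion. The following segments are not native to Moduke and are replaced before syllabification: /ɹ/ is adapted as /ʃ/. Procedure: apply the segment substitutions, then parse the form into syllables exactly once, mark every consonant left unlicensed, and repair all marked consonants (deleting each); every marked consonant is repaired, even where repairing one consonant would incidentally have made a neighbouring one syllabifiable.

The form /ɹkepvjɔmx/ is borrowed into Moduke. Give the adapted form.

kepjɔm

Substitution: /ɹ/ → /ʃ/, giving /ʃkepvjɔmx/.
The consonants /ʃ/, /v/, /x/ cannot be parsed into a legal (C)V(C) syllable (at most one coda consonant is licensed; onsets are limited to one consonant).
Deletion applies to /ʃ/, /v/, /x/.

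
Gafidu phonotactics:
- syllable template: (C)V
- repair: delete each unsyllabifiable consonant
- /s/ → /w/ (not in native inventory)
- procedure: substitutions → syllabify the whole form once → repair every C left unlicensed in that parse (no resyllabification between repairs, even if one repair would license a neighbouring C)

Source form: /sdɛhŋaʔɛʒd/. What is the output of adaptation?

Substitution: /s/ → /w/, giving /wdɛhŋaʔɛʒd/.
Under (C)V, the unsyllabifiable consonants are /w/, /h/, /ʒ/, /d/ (no codas are permitted; onsets are limited to one consonant).
Each unlicensed consonant is deleted: /w/, /h/, /ʒ/, /d/.

dɛŋaʔɛ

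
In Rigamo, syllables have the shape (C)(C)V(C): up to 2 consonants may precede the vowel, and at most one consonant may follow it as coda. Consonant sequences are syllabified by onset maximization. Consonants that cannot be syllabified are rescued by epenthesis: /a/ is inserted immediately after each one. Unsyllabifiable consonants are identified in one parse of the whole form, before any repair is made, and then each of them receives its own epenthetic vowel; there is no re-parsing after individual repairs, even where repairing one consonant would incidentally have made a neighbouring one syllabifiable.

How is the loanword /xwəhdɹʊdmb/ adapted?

xwəhdɹʊdmaba

The consonants /m/, /b/ cannot be parsed into a legal (C)(C)V(C) syllable (at most one coda consonant is licensed; onsets may contain at most 2 consonants).
Inserting the epenthetic vowel yields /m/ → /ma/, /b/ → /ba/.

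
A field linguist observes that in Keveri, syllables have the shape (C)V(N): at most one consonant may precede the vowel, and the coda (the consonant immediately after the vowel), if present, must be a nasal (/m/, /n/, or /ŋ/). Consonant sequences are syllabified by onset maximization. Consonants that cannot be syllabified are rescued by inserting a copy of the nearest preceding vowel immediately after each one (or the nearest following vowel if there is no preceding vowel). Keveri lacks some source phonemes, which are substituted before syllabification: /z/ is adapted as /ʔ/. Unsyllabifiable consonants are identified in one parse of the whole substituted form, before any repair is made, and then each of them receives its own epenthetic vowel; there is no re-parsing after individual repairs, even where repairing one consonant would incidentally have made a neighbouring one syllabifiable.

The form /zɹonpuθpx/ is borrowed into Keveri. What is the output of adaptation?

Substitution: /z/ → /ʔ/, giving /ʔɹonpuθpx/.
Under (C)V(N), the unsyllabifiable consonants are /ʔ/, /θ/, /p/, /x/ (only a nasal (/m/, /n/, or /ŋ/) is licensed in coda position; onsets are limited to one consonant).
Each unlicensed consonant becomes the onset of a new syllable: /ʔ/ → /ʔo/, /θ/ → /θu/, /p/ → /pu/, /x/ → /xu/.

ʔoɹonpuθupuxu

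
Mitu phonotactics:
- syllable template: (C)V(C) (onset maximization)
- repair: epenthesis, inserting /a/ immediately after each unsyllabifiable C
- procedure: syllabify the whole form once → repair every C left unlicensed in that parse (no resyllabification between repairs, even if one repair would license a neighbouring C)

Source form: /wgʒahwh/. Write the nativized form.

wagaʒahwaha

Under (C)V(C), the unsyllabifiable consonants are /w/, /g/, /w/, /h/ (at most one coda consonant is licensed; onsets are limited to one consonant).
Inserting the epenthetic vowel yields /w/ → /wa/, /g/ → /ga/, /w/ → /wa/, /h/ → /ha/.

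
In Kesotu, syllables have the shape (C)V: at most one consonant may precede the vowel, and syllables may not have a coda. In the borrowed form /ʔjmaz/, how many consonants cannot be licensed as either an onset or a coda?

3

The consonants /ʔ/, /j/, /z/ cannot be parsed into a legal (C)V syllable (no codas are permitted; onsets are limited to one consonant).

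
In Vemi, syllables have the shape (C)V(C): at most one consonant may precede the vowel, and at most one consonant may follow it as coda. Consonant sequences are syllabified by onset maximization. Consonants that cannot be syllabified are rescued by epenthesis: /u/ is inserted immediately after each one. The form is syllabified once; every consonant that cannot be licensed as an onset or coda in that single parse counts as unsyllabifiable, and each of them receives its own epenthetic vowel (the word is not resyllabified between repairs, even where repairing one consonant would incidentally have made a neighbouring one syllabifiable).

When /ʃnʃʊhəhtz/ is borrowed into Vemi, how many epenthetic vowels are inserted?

4

The unsyllabifiable consonants are /ʃ/, /n/, /t/, /z/; each receives one epenthetic vowel.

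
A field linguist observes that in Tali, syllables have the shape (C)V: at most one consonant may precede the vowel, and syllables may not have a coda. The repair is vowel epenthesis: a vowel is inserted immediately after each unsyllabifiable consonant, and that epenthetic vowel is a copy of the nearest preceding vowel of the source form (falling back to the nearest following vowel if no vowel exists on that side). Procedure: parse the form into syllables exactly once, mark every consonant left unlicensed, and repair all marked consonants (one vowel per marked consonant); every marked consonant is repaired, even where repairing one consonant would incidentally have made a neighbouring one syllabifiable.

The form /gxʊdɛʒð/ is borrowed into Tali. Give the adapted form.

Syllabifying with onset maximization leaves /g/, /ʒ/, /ð/ stranded (no codas are permitted; onsets are limited to one consonant).
Each unlicensed consonant becomes the onset of a new syllable: /g/ → /gʊ/, /ʒ/ → /ʒɛ/, /ð/ → /ðɛ/.

gʊxʊdɛʒɛðɛ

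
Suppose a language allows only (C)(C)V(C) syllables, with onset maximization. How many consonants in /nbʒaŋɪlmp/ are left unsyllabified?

Syllabifying with onset maximization leaves /n/, /m/, /p/ stranded (at most one coda consonant is licensed; onsets may contain at most 2 consonants).

3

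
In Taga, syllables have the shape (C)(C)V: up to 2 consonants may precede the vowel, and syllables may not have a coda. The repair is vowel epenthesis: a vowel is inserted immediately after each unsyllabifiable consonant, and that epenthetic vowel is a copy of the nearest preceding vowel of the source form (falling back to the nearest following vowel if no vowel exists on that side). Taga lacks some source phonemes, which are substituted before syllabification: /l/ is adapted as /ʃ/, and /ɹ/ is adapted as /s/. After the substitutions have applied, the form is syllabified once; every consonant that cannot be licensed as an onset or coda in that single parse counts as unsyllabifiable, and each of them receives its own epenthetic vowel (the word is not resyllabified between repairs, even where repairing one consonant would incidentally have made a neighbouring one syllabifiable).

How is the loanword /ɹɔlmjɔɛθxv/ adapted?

Substitution: /ɹ/ → /s/, /l/ → /ʃ/, giving /sɔʃmjɔɛθxv/.
Syllabifying with onset maximization leaves /ʃ/, /θ/, /x/, /v/ stranded (no codas are permitted; onsets may contain at most 2 consonants).
Inserting the epenthetic vowel yields /ʃ/ → /ʃɔ/, /θ/ → /θɛ/, /x/ → /xɛ/, /v/ → /vɛ/.

sɔʃɔmjɔɛθɛxɛvɛ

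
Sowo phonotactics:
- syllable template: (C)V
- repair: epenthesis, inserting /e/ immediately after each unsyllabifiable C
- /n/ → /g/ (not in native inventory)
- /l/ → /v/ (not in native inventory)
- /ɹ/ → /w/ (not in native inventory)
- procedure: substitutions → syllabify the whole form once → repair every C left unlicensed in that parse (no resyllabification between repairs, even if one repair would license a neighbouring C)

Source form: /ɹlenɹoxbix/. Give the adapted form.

wevegewoxebixe

Substitution: /ɹ/ → /w/, /l/ → /v/, /n/ → /g/, giving /wvegwoxbix/.
Syllabifying with onset maximization leaves /w/, /g/, /x/, /x/ stranded (no codas are permitted; onsets are limited to one consonant).
Each unlicensed consonant becomes the onset of a new syllable: /w/ → /we/, /g/ → /ge/, /x/ → /xe/, /x/ → /xe/.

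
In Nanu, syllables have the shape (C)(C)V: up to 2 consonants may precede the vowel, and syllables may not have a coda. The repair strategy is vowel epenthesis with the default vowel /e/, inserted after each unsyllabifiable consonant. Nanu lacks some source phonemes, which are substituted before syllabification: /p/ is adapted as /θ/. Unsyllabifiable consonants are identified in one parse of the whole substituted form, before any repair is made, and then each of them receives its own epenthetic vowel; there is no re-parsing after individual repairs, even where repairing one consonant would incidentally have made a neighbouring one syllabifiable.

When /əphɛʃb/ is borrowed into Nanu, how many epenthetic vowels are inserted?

2

After substitution the input is /əθhɛʃb/.
The unsyllabifiable consonants are /ʃ/, /b/; each receives one epenthetic vowel.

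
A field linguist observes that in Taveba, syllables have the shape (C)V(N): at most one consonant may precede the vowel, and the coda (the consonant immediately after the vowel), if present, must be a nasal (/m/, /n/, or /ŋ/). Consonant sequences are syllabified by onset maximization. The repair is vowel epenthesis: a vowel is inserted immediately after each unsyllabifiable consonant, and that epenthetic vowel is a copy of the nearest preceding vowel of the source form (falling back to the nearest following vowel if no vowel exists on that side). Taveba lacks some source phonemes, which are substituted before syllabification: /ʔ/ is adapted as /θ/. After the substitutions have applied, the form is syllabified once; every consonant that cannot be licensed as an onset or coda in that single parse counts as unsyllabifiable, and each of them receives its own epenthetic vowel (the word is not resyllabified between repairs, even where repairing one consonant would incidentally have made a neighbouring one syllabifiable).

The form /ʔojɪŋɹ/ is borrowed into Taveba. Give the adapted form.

θojɪŋɹɪ

Substitution: /ʔ/ → /θ/, giving /θojɪŋɹ/.
The consonants /ɹ/ cannot be parsed into a legal (C)V(N) syllable (only a nasal (/m/, /n/, or /ŋ/) is licensed in coda position; onsets are limited to one consonant).
Each unlicensed consonant becomes the onset of a new syllable: /ɹ/ → /ɹɪ/.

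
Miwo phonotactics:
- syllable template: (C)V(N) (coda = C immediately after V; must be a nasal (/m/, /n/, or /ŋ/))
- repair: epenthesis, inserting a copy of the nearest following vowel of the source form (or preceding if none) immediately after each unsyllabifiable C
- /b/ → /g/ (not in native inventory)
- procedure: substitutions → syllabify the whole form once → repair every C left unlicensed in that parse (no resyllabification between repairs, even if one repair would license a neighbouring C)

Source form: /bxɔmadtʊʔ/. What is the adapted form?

Substitution: /b/ → /g/, giving /gxɔmadtʊʔ/.
Under (C)V(N), the unsyllabifiable consonants are /g/, /d/, /ʔ/ (only a nasal (/m/, /n/, or /ŋ/) is licensed in coda position; onsets are limited to one consonant).
Epenthesis after each stranded consonant: /g/ → /gɔ/, /d/ → /dʊ/, /ʔ/ → /ʔʊ/.

gɔxɔmadʊtʊʔʊ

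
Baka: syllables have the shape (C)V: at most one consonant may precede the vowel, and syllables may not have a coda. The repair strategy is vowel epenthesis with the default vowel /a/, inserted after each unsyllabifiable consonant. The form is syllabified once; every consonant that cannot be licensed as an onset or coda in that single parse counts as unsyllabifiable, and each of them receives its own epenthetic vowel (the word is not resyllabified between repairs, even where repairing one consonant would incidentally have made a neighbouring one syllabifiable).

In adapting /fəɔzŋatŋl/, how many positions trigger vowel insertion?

4

The unsyllabifiable consonants are /z/, /t/, /ŋ/, /l/; each receives one epenthetic vowel.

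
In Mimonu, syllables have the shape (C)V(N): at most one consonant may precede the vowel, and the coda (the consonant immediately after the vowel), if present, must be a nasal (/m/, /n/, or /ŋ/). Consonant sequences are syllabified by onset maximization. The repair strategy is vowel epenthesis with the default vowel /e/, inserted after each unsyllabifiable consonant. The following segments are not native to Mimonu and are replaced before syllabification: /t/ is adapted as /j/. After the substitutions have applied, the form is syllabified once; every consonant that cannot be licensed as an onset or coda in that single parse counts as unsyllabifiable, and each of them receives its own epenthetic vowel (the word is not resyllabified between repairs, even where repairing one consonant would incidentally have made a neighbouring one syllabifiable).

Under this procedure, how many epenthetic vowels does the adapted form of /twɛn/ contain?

1

After substitution the input is /jwɛn/.
The unsyllabifiable consonants are /j/; each receives one epenthetic vowel.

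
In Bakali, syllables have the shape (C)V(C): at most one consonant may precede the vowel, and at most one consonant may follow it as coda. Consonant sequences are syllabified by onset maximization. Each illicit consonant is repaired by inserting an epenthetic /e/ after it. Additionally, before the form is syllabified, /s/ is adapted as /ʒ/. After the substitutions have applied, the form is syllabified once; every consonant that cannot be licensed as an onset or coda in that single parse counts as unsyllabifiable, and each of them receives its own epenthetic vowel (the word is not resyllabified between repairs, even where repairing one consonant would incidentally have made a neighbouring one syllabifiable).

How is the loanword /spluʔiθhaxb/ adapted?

Substitution: /s/ → /ʒ/, giving /ʒpluʔiθhaxb/.
Under (C)V(C), the unsyllabifiable consonants are /ʒ/, /p/, /b/ (at most one coda consonant is licensed; onsets are limited to one consonant).
Inserting the epenthetic vowel yields /ʒ/ → /ʒe/, /p/ → /pe/, /b/ → /be/.

ʒepeluʔiθhaxbe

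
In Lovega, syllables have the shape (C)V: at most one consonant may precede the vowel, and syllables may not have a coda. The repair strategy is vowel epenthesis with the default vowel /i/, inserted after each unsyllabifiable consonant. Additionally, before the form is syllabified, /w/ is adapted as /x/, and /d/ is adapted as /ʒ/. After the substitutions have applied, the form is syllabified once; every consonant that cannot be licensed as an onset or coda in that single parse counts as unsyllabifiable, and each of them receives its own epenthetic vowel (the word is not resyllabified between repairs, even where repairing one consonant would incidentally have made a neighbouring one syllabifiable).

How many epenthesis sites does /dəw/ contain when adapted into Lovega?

After substitution the input is /ʒəx/.
The unsyllabifiable consonants are /x/; each receives one epenthetic vowel.

1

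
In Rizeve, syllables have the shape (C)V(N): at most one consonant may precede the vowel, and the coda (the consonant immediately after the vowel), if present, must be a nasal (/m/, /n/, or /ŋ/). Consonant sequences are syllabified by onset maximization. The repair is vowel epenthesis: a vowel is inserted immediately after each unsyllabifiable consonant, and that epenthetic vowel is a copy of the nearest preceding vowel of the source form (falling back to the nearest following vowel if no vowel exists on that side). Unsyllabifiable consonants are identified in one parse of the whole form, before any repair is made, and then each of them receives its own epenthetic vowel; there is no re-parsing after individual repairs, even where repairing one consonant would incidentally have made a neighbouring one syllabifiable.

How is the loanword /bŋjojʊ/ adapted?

Under (C)V(N), the unsyllabifiable consonants are /b/, /ŋ/ (only a nasal (/m/, /n/, or /ŋ/) is licensed in coda position; onsets are limited to one consonant).
Epenthesis after each stranded consonant: /b/ → /bo/, /ŋ/ → /ŋo/.

boŋojojʊ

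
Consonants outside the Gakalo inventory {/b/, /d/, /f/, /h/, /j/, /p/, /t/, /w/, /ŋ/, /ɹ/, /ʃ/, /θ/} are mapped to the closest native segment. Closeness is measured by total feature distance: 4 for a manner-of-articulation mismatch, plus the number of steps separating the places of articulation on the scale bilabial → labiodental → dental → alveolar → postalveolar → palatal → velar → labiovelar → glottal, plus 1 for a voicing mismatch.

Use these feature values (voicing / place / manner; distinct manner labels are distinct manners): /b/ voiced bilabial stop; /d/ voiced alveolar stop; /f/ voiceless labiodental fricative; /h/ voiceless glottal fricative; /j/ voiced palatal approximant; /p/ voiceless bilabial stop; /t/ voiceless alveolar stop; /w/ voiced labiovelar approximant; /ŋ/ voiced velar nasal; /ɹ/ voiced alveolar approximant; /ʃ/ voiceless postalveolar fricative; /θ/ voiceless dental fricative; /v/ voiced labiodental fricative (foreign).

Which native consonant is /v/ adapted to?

/f/ is closest: same manner (fricative), place distance 0 (labiodental→labiodental), voicing differs (+1); total 1. Next closest is /θ/ at distance 2.

f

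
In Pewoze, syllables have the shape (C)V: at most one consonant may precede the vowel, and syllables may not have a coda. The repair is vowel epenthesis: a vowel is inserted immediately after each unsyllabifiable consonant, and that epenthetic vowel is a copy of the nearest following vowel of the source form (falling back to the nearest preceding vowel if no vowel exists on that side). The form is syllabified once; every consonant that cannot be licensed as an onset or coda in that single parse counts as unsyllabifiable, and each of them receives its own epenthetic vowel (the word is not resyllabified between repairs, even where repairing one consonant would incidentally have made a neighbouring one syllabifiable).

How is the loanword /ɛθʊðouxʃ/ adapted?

The consonants /x/, /ʃ/ cannot be parsed into a legal (C)V syllable (no codas are permitted; onsets are limited to one consonant).
Epenthesis after each stranded consonant: /x/ → /xu/, /ʃ/ → /ʃu/.

ɛθʊðouxuʃu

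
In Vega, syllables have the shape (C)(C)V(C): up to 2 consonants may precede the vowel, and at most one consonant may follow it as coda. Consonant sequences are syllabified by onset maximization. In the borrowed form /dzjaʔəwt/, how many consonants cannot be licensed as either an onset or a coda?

2

The consonants /d/, /t/ cannot be parsed into a legal (C)(C)V(C) syllable (at most one coda consonant is licensed; onsets may contain at most 2 consonants).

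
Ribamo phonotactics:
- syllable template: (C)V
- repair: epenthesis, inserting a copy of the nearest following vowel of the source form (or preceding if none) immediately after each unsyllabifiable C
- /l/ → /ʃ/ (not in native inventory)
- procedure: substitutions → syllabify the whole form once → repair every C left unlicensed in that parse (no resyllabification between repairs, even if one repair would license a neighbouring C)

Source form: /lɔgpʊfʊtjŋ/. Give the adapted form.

Substitution: /l/ → /ʃ/, giving /ʃɔgpʊfʊtjŋ/.
Syllabifying with onset maximization leaves /g/, /t/, /j/, /ŋ/ stranded (no codas are permitted; onsets are limited to one consonant).
Inserting the epenthetic vowel yields /g/ → /gʊ/, /t/ → /tʊ/, /j/ → /jʊ/, /ŋ/ → /ŋʊ/.

ʃɔgʊpʊfʊtʊjʊŋʊ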